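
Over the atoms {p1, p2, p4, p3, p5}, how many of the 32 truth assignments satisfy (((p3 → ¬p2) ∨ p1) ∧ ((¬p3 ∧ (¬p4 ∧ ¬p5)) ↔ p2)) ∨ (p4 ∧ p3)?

Initial set: {((((p3 → ¬p2) ∨ p1) ∧ ((¬p3 ∧ (¬p4 ∧ ¬p5)) ↔ p2)) ∨ (p4 ∧ p3))}.
((((p3 → ¬p2) ∨ p1) ∧ ((¬p3 ∧ (¬p4 ∧ ¬p5)) ↔ p2)) ∨ (p4 ∧ p3)): β-rule — branch into (((p3 → ¬p2) ∨ p1) ∧ ((¬p3 ∧ (¬p4 ∧ ¬p5)) ↔ p2))  //  (p4 ∧ p3).
  branch 1 (add (((p3 → ¬p2) ∨ p1) ∧ ((¬p3 ∧ (¬p4 ∧ ¬p5)) ↔ p2))):
    (((p3 → ¬p2) ∨ p1) ∧ ((¬p3 ∧ (¬p4 ∧ ¬p5)) ↔ p2)): α-rule — add ((p3 → ¬p2) ∨ p1), ((¬p3 ∧ (¬p4 ∧ ¬p5)) ↔ p2).
    ((p3 → ¬p2) ∨ p1): β-rule — branch into (p3 → ¬p2)  //  p1.
      branch 1.1 (add (p3 → ¬p2)):
        ((¬p3 ∧ (¬p4 ∧ ¬p5)) ↔ p2): β-rule — branch into (¬p3 ∧ (¬p4 ∧ ¬p5)), p2  //  ¬(¬p3 ∧ (¬p4 ∧ ¬p5)), ¬p2.
          branch 1.1.1 (add (¬p3 ∧ (¬p4 ∧ ¬p5)), p2):
            (¬p3 ∧ (¬p4 ∧ ¬p5)): α-rule — add ¬p3, (¬p4 ∧ ¬p5).
            (¬p4 ∧ ¬p5): α-rule — add ¬p4, ¬p5.
            (p3 → ¬p2): β-rule — branch into ¬p3  //  ¬p2.
              branch 1.1.1.1 (add ¬p3):
                ○ open, literals {p2=T, p3=F, p4=F, p5=F}.
              branch 1.1.1.2 (add ¬p2):
                × closes — contains both p2 and ¬p2.
          branch 1.1.2 (add ¬(¬p3 ∧ (¬p4 ∧ ¬p5)), ¬p2):
            (p3 → ¬p2): β-rule — branch into ¬p3  //  ¬p2.
              branch 1.1.2.1 (add ¬p3):
                ¬(¬p3 ∧ (¬p4 ∧ ¬p5)): β-rule — branch into ¬¬p3  //  ¬(¬p4 ∧ ¬p5).
                  branch 1.1.2.1.1 (add ¬¬p3):
                    × closes — contains both p3 and ¬p3.
                  branch 1.1.2.1.2 (add ¬(¬p4 ∧ ¬p5)):
                    ¬(¬p4 ∧ ¬p5): β-rule — branch into ¬¬p4  //  ¬¬p5.
                      branch 1.1.2.1.2.1 (add ¬¬p4):
                        ○ open, literals {p2=F, p3=F, p4=T}.
                      branch 1.1.2.1.2.2 (add ¬¬p5):
                        ○ open, literals {p2=F, p3=F, p5=T}.
              branch 1.1.2.2 (add ¬p2):
                ¬(¬p3 ∧ (¬p4 ∧ ¬p5)): β-rule — branch into ¬¬p3  //  ¬(¬p4 ∧ ¬p5).
                  branch 1.1.2.2.1 (add ¬¬p3):
                    ○ open, literals {p2=F, p3=T}.
                  branch 1.1.2.2.2 (add ¬(¬p4 ∧ ¬p5)):
                    ¬(¬p4 ∧ ¬p5): β-rule — branch into ¬¬p4  //  ¬¬p5.
                      branch 1.1.2.2.2.1 (add ¬¬p4):
                        ○ open, literals {p2=F, p4=T}.
                      branch 1.1.2.2.2.2 (add ¬¬p5):
                        ○ open, literals {p2=F, p5=T}.
      branch 1.2 (add p1):
        ((¬p3 ∧ (¬p4 ∧ ¬p5)) ↔ p2): β-rule — branch into (¬p3 ∧ (¬p4 ∧ ¬p5)), p2  //  ¬(¬p3 ∧ (¬p4 ∧ ¬p5)), ¬p2.
          branch 1.2.1 (add (¬p3 ∧ (¬p4 ∧ ¬p5)), p2):
            (¬p3 ∧ (¬p4 ∧ ¬p5)): α-rule — add ¬p3, (¬p4 ∧ ¬p5).
            (¬p4 ∧ ¬p5): α-rule — add ¬p4, ¬p5.
            ○ open, literals {p1=T, p2=T, p3=F, p4=F, p5=F}.
          branch 1.2.2 (add ¬(¬p3 ∧ (¬p4 ∧ ¬p5)), ¬p2):
            ¬(¬p3 ∧ (¬p4 ∧ ¬p5)): β-rule — branch into ¬¬p3  //  ¬(¬p4 ∧ ¬p5).
              branch 1.2.2.1 (add ¬¬p3):
                ○ open, literals {p1=T, p2=F, p3=T}.
              branch 1.2.2.2 (add ¬(¬p4 ∧ ¬p5)):
                ¬(¬p4 ∧ ¬p5): β-rule — branch into ¬¬p4  //  ¬¬p5.
                  branch 1.2.2.2.1 (add ¬¬p4):
                    ○ open, literals {p1=T, p2=F, p4=T}.
                  branch 1.2.2.2.2 (add ¬¬p5):
                    ○ open, literals {p1=T, p2=F, p5=T}.
  branch 2 (add (p4 ∧ p3)):
    (p4 ∧ p3): α-rule — add p4, p3.
    ○ open, literals {p3=T, p4=T}.
2 branches closed, 11 open.
Each open branch fixes some atoms; the unmentioned ones are free. Counting distinct full assignments: branch {p2=T, p3=F, p4=F, p5=F} (p1) contributes 2 new; branch {p2=F, p3=F, p4=T} (p1, p5) contributes 4 new; branch {p2=F, p3=F, p5=T} (p1, p4) contributes 2 new; branch {p2=F, p3=T} (p1, p4, p5) contributes 8 new; branch {p2=F, p4=T} (p1, p3, p5) contributes 0 new; branch {p2=F, p5=T} (p1, p4, p3) contributes 0 new; branch {p1=T, p2=T, p3=F, p4=F, p5=F} (none free) contributes 0 new; branch {p1=T, p2=F, p3=T} (p4, p5) contributes 0 new; branch {p1=T, p2=F, p4=T} (p3, p5) contributes 0 new; branch {p1=T, p2=F, p5=T} (p4, p3) contributes 0 new; branch {p3=T, p4=T} (p1, p2, p5) contributes 4 new. Total: 20.

20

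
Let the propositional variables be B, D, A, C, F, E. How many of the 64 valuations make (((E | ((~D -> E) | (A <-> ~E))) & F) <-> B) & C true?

Initial set: {T ((((E | ((~D -> E) | (A <-> ~E))) & F) <-> B) & C)}.
T ((((E | ((~D -> E) | (A <-> ~E))) & F) <-> B) & C): α-rule — add T (((E | ((~D -> E) | (A <-> ~E))) & F) <-> B), T C.
T (((E | ((~D -> E) | (A <-> ~E))) & F) <-> B): β-rule — branch into T ((E | ((~D -> E) | (A <-> ~E))) & F), T B  //  F ((E | ((~D -> E) | (A <-> ~E))) & F), F B.
  branch 1 (add T ((E | ((~D -> E) | (A <-> ~E))) & F), T B):
    T ((E | ((~D -> E) | (A <-> ~E))) & F): α-rule — add T (E | ((~D -> E) | (A <-> ~E))), T F.
    T (E | ((~D -> E) | (A <-> ~E))): β-rule — branch into T E  //  T ((~D -> E) | (A <-> ~E)).
      branch 1.1 (add T E):
        ○ open, literals {B=T, C=T, E=T, F=T}.
      branch 1.2 (add T ((~D -> E) | (A <-> ~E))):
        T ((~D -> E) | (A <-> ~E)): β-rule — branch into T (~D -> E)  //  T (A <-> ~E).
          branch 1.2.1 (add T (~D -> E)):
            T (~D -> E): β-rule — branch into F ~D  //  T E.
              branch 1.2.1.1 (add F ~D):
                ○ open, literals {B=T, C=T, D=T, F=T}.
              branch 1.2.1.2 (add T E):
                ○ open, literals {B=T, C=T, E=T, F=T}.
          branch 1.2.2 (add T (A <-> ~E)):
            T (A <-> ~E): β-rule — branch into T A, T ~E  //  F A, F ~E.
              branch 1.2.2.1 (add T A, T ~E):
                ○ open, literals {A=T, B=T, C=T, E=F, F=T}.
              branch 1.2.2.2 (add F A, F ~E):
                ○ open, literals {A=F, B=T, C=T, E=T, F=T}.
  branch 2 (add F ((E | ((~D -> E) | (A <-> ~E))) & F), F B):
    F ((E | ((~D -> E) | (A <-> ~E))) & F): β-rule — branch into F (E | ((~D -> E) | (A <-> ~E)))  //  F F.
      branch 2.1 (add F (E | ((~D -> E) | (A <-> ~E)))):
        F (E | ((~D -> E) | (A <-> ~E))): α-rule — add F E, F ((~D -> E) | (A <-> ~E)).
        F ((~D -> E) | (A <-> ~E)): α-rule — add F (~D -> E), F (A <-> ~E).
        F (~D -> E): α-rule — add T ~D, F E.
        F (A <-> ~E): β-rule — branch into T A, F ~E  //  F A, T ~E.
          branch 2.1.1 (add T A, F ~E):
            × closes — contains both E and ~E.
          branch 2.1.2 (add F A, T ~E):
            ○ open, literals {A=F, B=F, C=T, D=F, E=F}.
      branch 2.2 (add F F):
        ○ open, literals {B=F, C=T, F=F}.
1 branch closed, 7 open.
Each open branch fixes some atoms; the unmentioned ones are free. Counting distinct full assignments: branch {B=T, C=T, E=T, F=T} (D, A) contributes 4 new; branch {B=T, C=T, D=T, F=T} (A, E) contributes 2 new; branch {B=T, C=T, E=T, F=T} (D, A) contributes 0 new; branch {A=T, B=T, C=T, E=F, F=T} (D) contributes 1 new; branch {A=F, B=T, C=T, E=T, F=T} (D) contributes 0 new; branch {A=F, B=F, C=T, D=F, E=F} (F) contributes 2 new; branch {B=F, C=T, F=F} (D, A, E) contributes 7 new. Total: 16.

16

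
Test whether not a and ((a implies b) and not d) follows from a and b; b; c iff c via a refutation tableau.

Initial set: {T (a and b); T b; T (c iff c); F (not a and ((a implies b) and not d))}.
T (a and b): α-rule — add T a, T b.
T (c iff c): β-rule — branch into T c, T c  //  F c, F c.
  branch 1 (add T c, T c):
    F (not a and ((a implies b) and not d)): β-rule — branch into F not a  //  F ((a implies b) and not d).
      branch 1.1 (add F not a):
        ○ open, literals {a=1, b=1, c=1}.
      branch 1.2 (add F ((a implies b) and not d)):
        F ((a implies b) and not d): β-rule — branch into F (a implies b)  //  F not d.
          branch 1.2.1 (add F (a implies b)):
            F (a implies b): α-rule — add T a, F b.
            × closes — contains both b and not b.
          branch 1.2.2 (add F not d):
            ○ open, literals {a=1, b=1, c=1, d=1}.
  branch 2 (add F c, F c):
    F (not a and ((a implies b) and not d)): β-rule — branch into F not a  //  F ((a implies b) and not d).
      branch 2.1 (add F not a):
        ○ open, literals {a=1, b=1, c=0}.
      branch 2.2 (add F ((a implies b) and not d)):
        F ((a implies b) and not d): β-rule — branch into F (a implies b)  //  F not d.
          branch 2.2.1 (add F (a implies b)):
            F (a implies b): α-rule — add T a, F b.
            × closes — contains both b and not b.
          branch 2.2.2 (add F not d):
            ○ open, literals {a=1, b=1, c=0, d=1}.
2 branches closed, 4 open.
An open branch gives a countermodel: a=1, b=1, c=1 (unmentioned atoms arbitrary); the premises hold there but the conclusion fails.

No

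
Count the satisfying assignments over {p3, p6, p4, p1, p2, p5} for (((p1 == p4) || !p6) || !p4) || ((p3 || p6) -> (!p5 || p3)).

62

Initial set: {((((p1 == p4) || !p6) || !p4) || ((p3 || p6) -> (!p5 || p3)))}.
((((p1 == p4) || !p6) || !p4) || ((p3 || p6) -> (!p5 || p3))): β-rule — branch into (((p1 == p4) || !p6) || !p4)  //  ((p3 || p6) -> (!p5 || p3)).
  branch 1 (add (((p1 == p4) || !p6) || !p4)):
    (((p1 == p4) || !p6) || !p4): β-rule — branch into ((p1 == p4) || !p6)  //  !p4.
      branch 1.1 (add ((p1 == p4) || !p6)):
        ((p1 == p4) || !p6): β-rule — branch into (p1 == p4)  //  !p6.
          branch 1.1.1 (add (p1 == p4)):
            (p1 == p4): β-rule — branch into p1, p4  //  !p1, !p4.
              branch 1.1.1.1 (add p1, p4):
                ○ open, literals {p1=true, p4=true}.
              branch 1.1.1.2 (add !p1, !p4):
                ○ open, literals {p1=false, p4=false}.
          branch 1.1.2 (add !p6):
            ○ open, literals {p6=false}.
      branch 1.2 (add !p4):
        ○ open, literals {p4=false}.
  branch 2 (add ((p3 || p6) -> (!p5 || p3))):
    ((p3 || p6) -> (!p5 || p3)): β-rule — branch into !(p3 || p6)  //  (!p5 || p3).
      branch 2.1 (add !(p3 || p6)):
        !(p3 || p6): α-rule — add !p3, !p6.
        ○ open, literals {p3=false, p6=false}.
      branch 2.2 (add (!p5 || p3)):
        (!p5 || p3): β-rule — branch into !p5  //  p3.
          branch 2.2.1 (add !p5):
            ○ open, literals {p5=false}.
          branch 2.2.2 (add p3):
            ○ open, literals {p3=true}.
0 branches closed, 7 open.
Each open branch fixes some atoms; the unmentioned ones are free. Counting distinct full assignments: branch {p1=true, p4=true} (p3, p6, p2, p5) contributes 16 new; branch {p1=false, p4=false} (p3, p6, p2, p5) contributes 16 new; branch {p6=false} (p3, p4, p1, p2, p5) contributes 16 new; branch {p4=false} (p3, p6, p1, p2, p5) contributes 8 new; branch {p3=false, p6=false} (p4, p1, p2, p5) contributes 0 new; branch {p5=false} (p3, p6, p4, p1, p2) contributes 4 new; branch {p3=true} (p6, p4, p1, p2, p5) contributes 2 new. Total: 62.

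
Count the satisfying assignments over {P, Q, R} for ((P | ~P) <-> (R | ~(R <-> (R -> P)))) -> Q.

Initial set: {(((P | ~P) <-> (R | ~(R <-> (R -> P)))) -> Q)}.
(((P | ~P) <-> (R | ~(R <-> (R -> P)))) -> Q): β-rule — branch into ~((P | ~P) <-> (R | ~(R <-> (R -> P))))  //  Q.
  branch 1 (add ~((P | ~P) <-> (R | ~(R <-> (R -> P))))):
    ~((P | ~P) <-> (R | ~(R <-> (R -> P)))): β-rule — branch into (P | ~P), ~(R | ~(R <-> (R -> P)))  //  ~(P | ~P), (R | ~(R <-> (R -> P))).
      branch 1.1 (add (P | ~P), ~(R | ~(R <-> (R -> P)))):
        ~(R | ~(R <-> (R -> P))): α-rule — add ~R, ~~(R <-> (R -> P)).
        (P | ~P): β-rule — branch into P  //  ~P.
          branch 1.1.1 (add P):
            ~~(R <-> (R -> P)): β-rule — branch into R, (R -> P)  //  ~R, ~(R -> P).
              branch 1.1.1.1 (add R, (R -> P)):
                × closes — contains both R and ~R.
              branch 1.1.1.2 (add ~R, ~(R -> P)):
                ~(R -> P): α-rule — add R, ~P.
                × closes — contains both R and ~R.
          branch 1.1.2 (add ~P):
            ~~(R <-> (R -> P)): β-rule — branch into R, (R -> P)  //  ~R, ~(R -> P).
              branch 1.1.2.1 (add R, (R -> P)):
                × closes — contains both R and ~R.
              branch 1.1.2.2 (add ~R, ~(R -> P)):
                ~(R -> P): α-rule — add R, ~P.
                × closes — contains both R and ~R.
      branch 1.2 (add ~(P | ~P), (R | ~(R <-> (R -> P)))):
        ~(P | ~P): α-rule — add ~P, ~~P.
        × closes — contains both P and ~P.
  branch 2 (add Q):
    ○ open, literals {Q=true}.
5 branches closed, 1 open.
Each open branch fixes some atoms; the unmentioned ones are free. Counting distinct full assignments: branch {Q=true} (P, R) contributes 4 new. Total: 4.

4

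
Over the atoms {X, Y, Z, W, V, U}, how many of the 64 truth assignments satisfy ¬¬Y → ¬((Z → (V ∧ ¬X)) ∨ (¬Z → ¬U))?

32

Initial set: {(¬¬Y → ¬((Z → (V ∧ ¬X)) ∨ (¬Z → ¬U)))}.
(¬¬Y → ¬((Z → (V ∧ ¬X)) ∨ (¬Z → ¬U))): β-rule — branch into ¬¬¬Y  //  ¬((Z → (V ∧ ¬X)) ∨ (¬Z → ¬U)).
  branch 1 (add ¬¬¬Y):
    ¬¬¬Y: drop double negation, giving ¬Y.
    ○ open, literals {Y=F}.
  branch 2 (add ¬((Z → (V ∧ ¬X)) ∨ (¬Z → ¬U))):
    ¬((Z → (V ∧ ¬X)) ∨ (¬Z → ¬U)): α-rule — add ¬(Z → (V ∧ ¬X)), ¬(¬Z → ¬U).
    ¬(Z → (V ∧ ¬X)): α-rule — add Z, ¬(V ∧ ¬X).
    ¬(¬Z → ¬U): α-rule — add ¬Z, ¬¬U.
    × closes — contains both Z and ¬Z.
1 branch closed, 1 open.
Each open branch fixes some atoms; the unmentioned ones are free. Counting distinct full assignments: branch {Y=F} (X, Z, W, V, U) contributes 32 new. Total: 32.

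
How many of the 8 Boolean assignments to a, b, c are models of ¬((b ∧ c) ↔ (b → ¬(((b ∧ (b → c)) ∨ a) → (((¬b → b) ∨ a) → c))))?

7

Initial set: {¬((b ∧ c) ↔ (b → ¬(((b ∧ (b → c)) ∨ a) → (((¬b → b) ∨ a) → c))))}.
¬((b ∧ c) ↔ (b → ¬(((b ∧ (b → c)) ∨ a) → (((¬b → b) ∨ a) → c)))): β-rule — branch into (b ∧ c), ¬(b → ¬(((b ∧ (b → c)) ∨ a) → (((¬b → b) ∨ a) → c)))  //  ¬(b ∧ c), (b → ¬(((b ∧ (b → c)) ∨ a) → (((¬b → b) ∨ a) → c))).
  branch 1 (add (b ∧ c), ¬(b → ¬(((b ∧ (b → c)) ∨ a) → (((¬b → b) ∨ a) → c)))):
    (b ∧ c): α-rule — add b, c.
    ¬(b → ¬(((b ∧ (b → c)) ∨ a) → (((¬b → b) ∨ a) → c))): α-rule — add b, ¬¬(((b ∧ (b → c)) ∨ a) → (((¬b → b) ∨ a) → c)).
    ¬¬(((b ∧ (b → c)) ∨ a) → (((¬b → b) ∨ a) → c)): β-rule — branch into ¬((b ∧ (b → c)) ∨ a)  //  (((¬b → b) ∨ a) → c).
      branch 1.1 (add ¬((b ∧ (b → c)) ∨ a)):
        ¬((b ∧ (b → c)) ∨ a): α-rule — add ¬(b ∧ (b → c)), ¬a.
        ¬(b ∧ (b → c)): β-rule — branch into ¬b  //  ¬(b → c).
          branch 1.1.1 (add ¬b):
            × closes — contains both b and ¬b.
          branch 1.1.2 (add ¬(b → c)):
            ¬(b → c): α-rule — add b, ¬c.
            × closes — contains both c and ¬c.
      branch 1.2 (add (((¬b → b) ∨ a) → c)):
        (((¬b → b) ∨ a) → c): β-rule — branch into ¬((¬b → b) ∨ a)  //  c.
          branch 1.2.1 (add ¬((¬b → b) ∨ a)):
            ¬((¬b → b) ∨ a): α-rule — add ¬(¬b → b), ¬a.
            ¬(¬b → b): α-rule — add ¬b, ¬b.
            × closes — contains both b and ¬b.
          branch 1.2.2 (add c):
            ○ open, literals {b=T, c=T}.
  branch 2 (add ¬(b ∧ c), (b → ¬(((b ∧ (b → c)) ∨ a) → (((¬b → b) ∨ a) → c)))):
    ¬(b ∧ c): β-rule — branch into ¬b  //  ¬c.
      branch 2.1 (add ¬b):
        (b → ¬(((b ∧ (b → c)) ∨ a) → (((¬b → b) ∨ a) → c))): β-rule — branch into ¬b  //  ¬(((b ∧ (b → c)) ∨ a) → (((¬b → b) ∨ a) → c)).
          branch 2.1.1 (add ¬b):
            ○ open, literals {b=F}.
          branch 2.1.2 (add ¬(((b ∧ (b → c)) ∨ a) → (((¬b → b) ∨ a) → c))):
            ¬(((b ∧ (b → c)) ∨ a) → (((¬b → b) ∨ a) → c)): α-rule — add ((b ∧ (b → c)) ∨ a), ¬(((¬b → b) ∨ a) → c).
            ¬(((¬b → b) ∨ a) → c): α-rule — add ((¬b → b) ∨ a), ¬c.
            ((b ∧ (b → c)) ∨ a): β-rule — branch into (b ∧ (b → c))  //  a.
              branch 2.1.2.1 (add (b ∧ (b → c))):
                (b ∧ (b → c)): α-rule — add b, (b → c).
                × closes — contains both b and ¬b.
              branch 2.1.2.2 (add a):
                ((¬b → b) ∨ a): β-rule — branch into (¬b → b)  //  a.
                  branch 2.1.2.2.1 (add (¬b → b)):
                    (¬b → b): β-rule — branch into ¬¬b  //  b.
                      branch 2.1.2.2.1.1 (add ¬¬b):
                        × closes — contains both b and ¬b.
                      branch 2.1.2.2.1.2 (add b):
                        × closes — contains both b and ¬b.
                  branch 2.1.2.2.2 (add a):
                    ○ open, literals {a=T, b=F, c=F}.
      branch 2.2 (add ¬c):
        (b → ¬(((b ∧ (b → c)) ∨ a) → (((¬b → b) ∨ a) → c))): β-rule — branch into ¬b  //  ¬(((b ∧ (b → c)) ∨ a) → (((¬b → b) ∨ a) → c)).
          branch 2.2.1 (add ¬b):
            ○ open, literals {b=F, c=F}.
          branch 2.2.2 (add ¬(((b ∧ (b → c)) ∨ a) → (((¬b → b) ∨ a) → c))):
            ¬(((b ∧ (b → c)) ∨ a) → (((¬b → b) ∨ a) → c)): α-rule — add ((b ∧ (b → c)) ∨ a), ¬(((¬b → b) ∨ a) → c).
            ¬(((¬b → b) ∨ a) → c): α-rule — add ((¬b → b) ∨ a), ¬c.
            ((b ∧ (b → c)) ∨ a): β-rule — branch into (b ∧ (b → c))  //  a.
              branch 2.2.2.1 (add (b ∧ (b → c))):
                (b ∧ (b → c)): α-rule — add b, (b → c).
                ((¬b → b) ∨ a): β-rule — branch into (¬b → b)  //  a.
                  branch 2.2.2.1.1 (add (¬b → b)):
                    (b → c): β-rule — branch into ¬b  //  c.
                      branch 2.2.2.1.1.1 (add ¬b):
                        × closes — contains both b and ¬b.
                      branch 2.2.2.1.1.2 (add c):
                        × closes — contains both c and ¬c.
                  branch 2.2.2.1.2 (add a):
                    (b → c): β-rule — branch into ¬b  //  c.
                      branch 2.2.2.1.2.1 (add ¬b):
                        × closes — contains both b and ¬b.
                      branch 2.2.2.1.2.2 (add c):
                        × closes — contains both c and ¬c.
              branch 2.2.2.2 (add a):
                ((¬b → b) ∨ a): β-rule — branch into (¬b → b)  //  a.
                  branch 2.2.2.2.1 (add (¬b → b)):
                    (¬b → b): β-rule — branch into ¬¬b  //  b.
                      branch 2.2.2.2.1.1 (add ¬¬b):
                        ○ open, literals {a=T, b=T, c=F}.
                      branch 2.2.2.2.1.2 (add b):
                        ○ open, literals {a=T, b=T, c=F}.
                  branch 2.2.2.2.2 (add a):
                    ○ open, literals {a=T, c=F}.
10 branches closed, 7 open.
Each open branch fixes some atoms; the unmentioned ones are free. Counting distinct full assignments: branch {b=T, c=T} (a) contributes 2 new; branch {b=F} (a, c) contributes 4 new; branch {a=T, b=F, c=F} (none free) contributes 0 new; branch {b=F, c=F} (a) contributes 0 new; branch {a=T, b=T, c=F} (none free) contributes 1 new; branch {a=T, b=T, c=F} (none free) contributes 0 new; branch {a=T, c=F} (b) contributes 0 new. Total: 7.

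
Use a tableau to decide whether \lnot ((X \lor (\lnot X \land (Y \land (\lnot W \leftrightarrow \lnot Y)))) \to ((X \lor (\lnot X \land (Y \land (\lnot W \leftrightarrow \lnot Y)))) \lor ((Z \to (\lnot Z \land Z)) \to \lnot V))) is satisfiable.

Unsatisfiable

Initial set: {\lnot ((X \lor (\lnot X \land (Y \land (\lnot W \leftrightarrow \lnot Y)))) \to ((X \lor (\lnot X \land (Y \land (\lnot W \leftrightarrow \lnot Y)))) \lor ((Z \to (\lnot Z \land Z)) \to \lnot V)))}.
\lnot ((X \lor (\lnot X \land (Y \land (\lnot W \leftrightarrow \lnot Y)))) \to ((X \lor (\lnot X \land (Y \land (\lnot W \leftrightarrow \lnot Y)))) \lor ((Z \to (\lnot Z \land Z)) \to \lnot V))): α-rule — add (X \lor (\lnot X \land (Y \land (\lnot W \leftrightarrow \lnot Y)))), \lnot ((X \lor (\lnot X \land (Y \land (\lnot W \leftrightarrow \lnot Y)))) \lor ((Z \to (\lnot Z \land Z)) \to \lnot V)).
\lnot ((X \lor (\lnot X \land (Y \land (\lnot W \leftrightarrow \lnot Y)))) \lor ((Z \to (\lnot Z \land Z)) \to \lnot V)): α-rule — add \lnot (X \lor (\lnot X \land (Y \land (\lnot W \leftrightarrow \lnot Y)))), \lnot ((Z \to (\lnot Z \land Z)) \to \lnot V).
\lnot (X \lor (\lnot X \land (Y \land (\lnot W \leftrightarrow \lnot Y)))): α-rule — add \lnot X, \lnot (\lnot X \land (Y \land (\lnot W \leftrightarrow \lnot Y))).
\lnot ((Z \to (\lnot Z \land Z)) \to \lnot V): α-rule — add (Z \to (\lnot Z \land Z)), \lnot \lnot V.
(X \lor (\lnot X \land (Y \land (\lnot W \leftrightarrow \lnot Y)))): β-rule — branch into X  //  (\lnot X \land (Y \land (\lnot W \leftrightarrow \lnot Y))).
  branch 1 (add X):
    × closes — contains both X and \lnot X.
  branch 2 (add (\lnot X \land (Y \land (\lnot W \leftrightarrow \lnot Y)))):
    (\lnot X \land (Y \land (\lnot W \leftrightarrow \lnot Y))): α-rule — add \lnot X, (Y \land (\lnot W \leftrightarrow \lnot Y)).
    (Y \land (\lnot W \leftrightarrow \lnot Y)): α-rule — add Y, (\lnot W \leftrightarrow \lnot Y).
    \lnot (\lnot X \land (Y \land (\lnot W \leftrightarrow \lnot Y))): β-rule — branch into \lnot \lnot X  //  \lnot (Y \land (\lnot W \leftrightarrow \lnot Y)).
      branch 2.1 (add \lnot \lnot X):
        × closes — contains both X and \lnot X.
      branch 2.2 (add \lnot (Y \land (\lnot W \leftrightarrow \lnot Y))):
        (Z \to (\lnot Z \land Z)): β-rule — branch into \lnot Z  //  (\lnot Z \land Z).
          branch 2.2.1 (add \lnot Z):
            (\lnot W \leftrightarrow \lnot Y): β-rule — branch into \lnot W, \lnot Y  //  \lnot \lnot W, \lnot \lnot Y.
              branch 2.2.1.1 (add \lnot W, \lnot Y):
                × closes — contains both Y and \lnot Y.
              branch 2.2.1.2 (add \lnot \lnot W, \lnot \lnot Y):
                \lnot (Y \land (\lnot W \leftrightarrow \lnot Y)): β-rule — branch into \lnot Y  //  \lnot (\lnot W \leftrightarrow \lnot Y).
                  branch 2.2.1.2.1 (add \lnot Y):
                    × closes — contains both Y and \lnot Y.
                  branch 2.2.1.2.2 (add \lnot (\lnot W \leftrightarrow \lnot Y)):
                    \lnot (\lnot W \leftrightarrow \lnot Y): β-rule — branch into \lnot W, \lnot \lnot Y  //  \lnot \lnot W, \lnot Y.
                      branch 2.2.1.2.2.1 (add \lnot W, \lnot \lnot Y):
                        × closes — contains both W and \lnot W.
                      branch 2.2.1.2.2.2 (add \lnot \lnot W, \lnot Y):
                        × closes — contains both Y and \lnot Y.
          branch 2.2.2 (add (\lnot Z \land Z)):
            (\lnot Z \land Z): α-rule — add \lnot Z, Z.
            × closes — contains both Z and \lnot Z.
All 7 branches close.
Every branch closed; the formula is unsatisfiable.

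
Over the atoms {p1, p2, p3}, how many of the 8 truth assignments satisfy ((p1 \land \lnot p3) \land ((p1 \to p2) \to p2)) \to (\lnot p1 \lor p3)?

6

Initial set: {(((p1 \land \lnot p3) \land ((p1 \to p2) \to p2)) \to (\lnot p1 \lor p3))}.
(((p1 \land \lnot p3) \land ((p1 \to p2) \to p2)) \to (\lnot p1 \lor p3)): β-rule — branch into \lnot ((p1 \land \lnot p3) \land ((p1 \to p2) \to p2))  //  (\lnot p1 \lor p3).
  branch 1 (add \lnot ((p1 \land \lnot p3) \land ((p1 \to p2) \to p2))):
    \lnot ((p1 \land \lnot p3) \land ((p1 \to p2) \to p2)): β-rule — branch into \lnot (p1 \land \lnot p3)  //  \lnot ((p1 \to p2) \to p2).
      branch 1.1 (add \lnot (p1 \land \lnot p3)):
        \lnot (p1 \land \lnot p3): β-rule — branch into \lnot p1  //  \lnot \lnot p3.
          branch 1.1.1 (add \lnot p1):
            ○ open, literals {p1=false}.
          branch 1.1.2 (add \lnot \lnot p3):
            ○ open, literals {p3=true}.
      branch 1.2 (add \lnot ((p1 \to p2) \to p2)):
        \lnot ((p1 \to p2) \to p2): α-rule — add (p1 \to p2), \lnot p2.
        (p1 \to p2): β-rule — branch into \lnot p1  //  p2.
          branch 1.2.1 (add \lnot p1):
            ○ open, literals {p1=false, p2=false}.
          branch 1.2.2 (add p2):
            × closes — contains both p2 and \lnot p2.
  branch 2 (add (\lnot p1 \lor p3)):
    (\lnot p1 \lor p3): β-rule — branch into \lnot p1  //  p3.
      branch 2.1 (add \lnot p1):
        ○ open, literals {p1=false}.
      branch 2.2 (add p3):
        ○ open, literals {p3=true}.
1 branch closed, 5 open.
Each open branch fixes some atoms; the unmentioned ones are free. Counting distinct full assignments: branch {p1=false} (p2, p3) contributes 4 new; branch {p3=true} (p1, p2) contributes 2 new; branch {p1=false, p2=false} (p3) contributes 0 new; branch {p1=false} (p2, p3) contributes 0 new; branch {p3=true} (p1, p2) contributes 0 new. Total: 6.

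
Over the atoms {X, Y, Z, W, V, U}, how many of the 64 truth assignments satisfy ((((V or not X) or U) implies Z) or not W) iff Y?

32

Initial set: {(((((V or not X) or U) implies Z) or not W) iff Y)}.
(((((V or not X) or U) implies Z) or not W) iff Y): β-rule — branch into ((((V or not X) or U) implies Z) or not W), Y  //  not ((((V or not X) or U) implies Z) or not W), not Y.
  branch 1 (add ((((V or not X) or U) implies Z) or not W), Y):
    ((((V or not X) or U) implies Z) or not W): β-rule — branch into (((V or not X) or U) implies Z)  //  not W.
      branch 1.1 (add (((V or not X) or U) implies Z)):
        (((V or not X) or U) implies Z): β-rule — branch into not ((V or not X) or U)  //  Z.
          branch 1.1.1 (add not ((V or not X) or U)):
            not ((V or not X) or U): α-rule — add not (V or not X), not U.
            not (V or not X): α-rule — add not V, not not X.
            ○ open, literals {U=0, V=0, X=1, Y=1}.
          branch 1.1.2 (add Z):
            ○ open, literals {Y=1, Z=1}.
      branch 1.2 (add not W):
        ○ open, literals {W=0, Y=1}.
  branch 2 (add not ((((V or not X) or U) implies Z) or not W), not Y):
    not ((((V or not X) or U) implies Z) or not W): α-rule — add not (((V or not X) or U) implies Z), not not W.
    not (((V or not X) or U) implies Z): α-rule — add ((V or not X) or U), not Z.
    ((V or not X) or U): β-rule — branch into (V or not X)  //  U.
      branch 2.1 (add (V or not X)):
        (V or not X): β-rule — branch into V  //  not X.
          branch 2.1.1 (add V):
            ○ open, literals {V=1, W=1, Y=0, Z=0}.
          branch 2.1.2 (add not X):
            ○ open, literals {W=1, X=0, Y=0, Z=0}.
      branch 2.2 (add U):
        ○ open, literals {U=1, W=1, Y=0, Z=0}.
0 branches closed, 6 open.
Each open branch fixes some atoms; the unmentioned ones are free. Counting distinct full assignments: branch {U=0, V=0, X=1, Y=1} (Z, W) contributes 4 new; branch {Y=1, Z=1} (X, W, V, U) contributes 14 new; branch {W=0, Y=1} (X, Z, V, U) contributes 7 new; branch {V=1, W=1, Y=0, Z=0} (X, U) contributes 4 new; branch {W=1, X=0, Y=0, Z=0} (V, U) contributes 2 new; branch {U=1, W=1, Y=0, Z=0} (X, V) contributes 1 new. Total: 32.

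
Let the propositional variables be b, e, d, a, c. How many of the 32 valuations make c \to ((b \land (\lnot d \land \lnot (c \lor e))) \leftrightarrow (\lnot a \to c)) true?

16

Initial set: {(c \to ((b \land (\lnot d \land \lnot (c \lor e))) \leftrightarrow (\lnot a \to c)))}.
(c \to ((b \land (\lnot d \land \lnot (c \lor e))) \leftrightarrow (\lnot a \to c))): β-rule — branch into \lnot c  //  ((b \land (\lnot d \land \lnot (c \lor e))) \leftrightarrow (\lnot a \to c)).
  branch 1 (add \lnot c):
    ○ open, literals {c=0}.
  branch 2 (add ((b \land (\lnot d \land \lnot (c \lor e))) \leftrightarrow (\lnot a \to c))):
    ((b \land (\lnot d \land \lnot (c \lor e))) \leftrightarrow (\lnot a \to c)): β-rule — branch into (b \land (\lnot d \land \lnot (c \lor e))), (\lnot a \to c)  //  \lnot (b \land (\lnot d \land \lnot (c \lor e))), \lnot (\lnot a \to c).
      branch 2.1 (add (b \land (\lnot d \land \lnot (c \lor e))), (\lnot a \to c)):
        (b \land (\lnot d \land \lnot (c \lor e))): α-rule — add b, (\lnot d \land \lnot (c \lor e)).
        (\lnot d \land \lnot (c \lor e)): α-rule — add \lnot d, \lnot (c \lor e).
        \lnot (c \lor e): α-rule — add \lnot c, \lnot e.
        (\lnot a \to c): β-rule — branch into \lnot \lnot a  //  c.
          branch 2.1.1 (add \lnot \lnot a):
            ○ open, literals {a=1, b=1, c=0, d=0, e=0}.
          branch 2.1.2 (add c):
            × closes — contains both c and \lnot c.
      branch 2.2 (add \lnot (b \land (\lnot d \land \lnot (c \lor e))), \lnot (\lnot a \to c)):
        \lnot (\lnot a \to c): α-rule — add \lnot a, \lnot c.
        \lnot (b \land (\lnot d \land \lnot (c \lor e))): β-rule — branch into \lnot b  //  \lnot (\lnot d \land \lnot (c \lor e)).
          branch 2.2.1 (add \lnot b):
            ○ open, literals {a=0, b=0, c=0}.
          branch 2.2.2 (add \lnot (\lnot d \land \lnot (c \lor e))):
            \lnot (\lnot d \land \lnot (c \lor e)): β-rule — branch into \lnot \lnot d  //  \lnot \lnot (c \lor e).
              branch 2.2.2.1 (add \lnot \lnot d):
                ○ open, literals {a=0, c=0, d=1}.
              branch 2.2.2.2 (add \lnot \lnot (c \lor e)):
                \lnot \lnot (c \lor e): β-rule — branch into c  //  e.
                  branch 2.2.2.2.1 (add c):
                    × closes — contains both c and \lnot c.
                  branch 2.2.2.2.2 (add e):
                    ○ open, literals {a=0, c=0, e=1}.
2 branches closed, 5 open.
Each open branch fixes some atoms; the unmentioned ones are free. Counting distinct full assignments: branch {c=0} (b, e, d, a) contributes 16 new; branch {a=1, b=1, c=0, d=0, e=0} (none free) contributes 0 new; branch {a=0, b=0, c=0} (e, d) contributes 0 new; branch {a=0, c=0, d=1} (b, e) contributes 0 new; branch {a=0, c=0, e=1} (b, d) contributes 0 new. Total: 16.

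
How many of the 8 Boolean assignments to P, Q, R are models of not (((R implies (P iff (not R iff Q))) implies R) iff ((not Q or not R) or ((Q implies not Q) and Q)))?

6

Initial set: {T not (((R implies (P iff (not R iff Q))) implies R) iff ((not Q or not R) or ((Q implies not Q) and Q)))}.
T not (((R implies (P iff (not R iff Q))) implies R) iff ((not Q or not R) or ((Q implies not Q) and Q))): β-rule — branch into T ((R implies (P iff (not R iff Q))) implies R), F ((not Q or not R) or ((Q implies not Q) and Q))  //  F ((R implies (P iff (not R iff Q))) implies R), T ((not Q or not R) or ((Q implies not Q) and Q)).
  branch 1 (add T ((R implies (P iff (not R iff Q))) implies R), F ((not Q or not R) or ((Q implies not Q) and Q))):
    F ((not Q or not R) or ((Q implies not Q) and Q)): α-rule — add F (not Q or not R), F ((Q implies not Q) and Q).
    F (not Q or not R): α-rule — add F not Q, F not R.
    T ((R implies (P iff (not R iff Q))) implies R): β-rule — branch into F (R implies (P iff (not R iff Q)))  //  T R.
      branch 1.1 (add F (R implies (P iff (not R iff Q)))):
        F (R implies (P iff (not R iff Q))): α-rule — add T R, F (P iff (not R iff Q)).
        F ((Q implies not Q) and Q): β-rule — branch into F (Q implies not Q)  //  F Q.
          branch 1.1.1 (add F (Q implies not Q)):
            F (Q implies not Q): α-rule — add T Q, F not Q.
            F (P iff (not R iff Q)): β-rule — branch into T P, F (not R iff Q)  //  F P, T (not R iff Q).
              branch 1.1.1.1 (add T P, F (not R iff Q)):
                F (not R iff Q): β-rule — branch into T not R, F Q  //  F not R, T Q.
                  branch 1.1.1.1.1 (add T not R, F Q):
                    × closes — contains both R and not R.
                  branch 1.1.1.1.2 (add F not R, T Q):
                    ○ open, literals {P=1, Q=1, R=1}.
              branch 1.1.1.2 (add F P, T (not R iff Q)):
                T (not R iff Q): β-rule — branch into T not R, T Q  //  F not R, F Q.
                  branch 1.1.1.2.1 (add T not R, T Q):
                    × closes — contains both R and not R.
                  branch 1.1.1.2.2 (add F not R, F Q):
                    × closes — contains both Q and not Q.
          branch 1.1.2 (add F Q):
            × closes — contains both Q and not Q.
      branch 1.2 (add T R):
        F ((Q implies not Q) and Q): β-rule — branch into F (Q implies not Q)  //  F Q.
          branch 1.2.1 (add F (Q implies not Q)):
            F (Q implies not Q): α-rule — add T Q, F not Q.
            ○ open, literals {Q=1, R=1}.
          branch 1.2.2 (add F Q):
            × closes — contains both Q and not Q.
  branch 2 (add F ((R implies (P iff (not R iff Q))) implies R), T ((not Q or not R) or ((Q implies not Q) and Q))):
    F ((R implies (P iff (not R iff Q))) implies R): α-rule — add T (R implies (P iff (not R iff Q))), F R.
    T ((not Q or not R) or ((Q implies not Q) and Q)): β-rule — branch into T (not Q or not R)  //  T ((Q implies not Q) and Q).
      branch 2.1 (add T (not Q or not R)):
        T (R implies (P iff (not R iff Q))): β-rule — branch into F R  //  T (P iff (not R iff Q)).
          branch 2.1.1 (add F R):
            T (not Q or not R): β-rule — branch into T not Q  //  T not R.
              branch 2.1.1.1 (add T not Q):
                ○ open, literals {Q=0, R=0}.
              branch 2.1.1.2 (add T not R):
                ○ open, literals {R=0}.
          branch 2.1.2 (add T (P iff (not R iff Q))):
            T (not Q or not R): β-rule — branch into T not Q  //  T not R.
              branch 2.1.2.1 (add T not Q):
                T (P iff (not R iff Q)): β-rule — branch into T P, T (not R iff Q)  //  F P, F (not R iff Q).
                  branch 2.1.2.1.1 (add T P, T (not R iff Q)):
                    T (not R iff Q): β-rule — branch into T not R, T Q  //  F not R, F Q.
                      branch 2.1.2.1.1.1 (add T not R, T Q):
                        × closes — contains both Q and not Q.
                      branch 2.1.2.1.1.2 (add F not R, F Q):
                        × closes — contains both R and not R.
                  branch 2.1.2.1.2 (add F P, F (not R iff Q)):
                    F (not R iff Q): β-rule — branch into T not R, F Q  //  F not R, T Q.
                      branch 2.1.2.1.2.1 (add T not R, F Q):
                        ○ open, literals {P=0, Q=0, R=0}.
                      branch 2.1.2.1.2.2 (add F not R, T Q):
                        × closes — contains both R and not R.
              branch 2.1.2.2 (add T not R):
                T (P iff (not R iff Q)): β-rule — branch into T P, T (not R iff Q)  //  F P, F (not R iff Q).
                  branch 2.1.2.2.1 (add T P, T (not R iff Q)):
                    T (not R iff Q): β-rule — branch into T not R, T Q  //  F not R, F Q.
                      branch 2.1.2.2.1.1 (add T not R, T Q):
                        ○ open, literals {P=1, Q=1, R=0}.
                      branch 2.1.2.2.1.2 (add F not R, F Q):
                        × closes — contains both R and not R.
                  branch 2.1.2.2.2 (add F P, F (not R iff Q)):
                    F (not R iff Q): β-rule — branch into T not R, F Q  //  F not R, T Q.
                      branch 2.1.2.2.2.1 (add T not R, F Q):
                        ○ open, literals {P=0, Q=0, R=0}.
                      branch 2.1.2.2.2.2 (add F not R, T Q):
                        × closes — contains both R and not R.
      branch 2.2 (add T ((Q implies not Q) and Q)):
        T ((Q implies not Q) and Q): α-rule — add T (Q implies not Q), T Q.
        T (R implies (P iff (not R iff Q))): β-rule — branch into F R  //  T (P iff (not R iff Q)).
          branch 2.2.1 (add F R):
            T (Q implies not Q): β-rule — branch into F Q  //  T not Q.
              branch 2.2.1.1 (add F Q):
                × closes — contains both Q and not Q.
              branch 2.2.1.2 (add T not Q):
                × closes — contains both Q and not Q.
          branch 2.2.2 (add T (P iff (not R iff Q))):
            T (Q implies not Q): β-rule — branch into F Q  //  T not Q.
              branch 2.2.2.1 (add F Q):
                × closes — contains both Q and not Q.
              branch 2.2.2.2 (add T not Q):
                × closes — contains both Q and not Q.
14 branches closed, 7 open.
Each open branch fixes some atoms; the unmentioned ones are free. Counting distinct full assignments: branch {P=1, Q=1, R=1} (none free) contributes 1 new; branch {Q=1, R=1} (P) contributes 1 new; branch {Q=0, R=0} (P) contributes 2 new; branch {R=0} (P, Q) contributes 2 new; branch {P=0, Q=0, R=0} (none free) contributes 0 new; branch {P=1, Q=1, R=0} (none free) contributes 0 new; branch {P=0, Q=0, R=0} (none free) contributes 0 new. Total: 6.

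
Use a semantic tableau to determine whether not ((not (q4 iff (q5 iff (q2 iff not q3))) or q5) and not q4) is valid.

Not valid

Assume the negation and expand:
Initial set: {not not ((not (q4 iff (q5 iff (q2 iff not q3))) or q5) and not q4)}.
not not ((not (q4 iff (q5 iff (q2 iff not q3))) or q5) and not q4): α-rule — add (not (q4 iff (q5 iff (q2 iff not q3))) or q5), not q4.
(not (q4 iff (q5 iff (q2 iff not q3))) or q5): β-rule — branch into not (q4 iff (q5 iff (q2 iff not q3)))  //  q5.
  branch 1 (add not (q4 iff (q5 iff (q2 iff not q3)))):
    not (q4 iff (q5 iff (q2 iff not q3))): β-rule — branch into q4, not (q5 iff (q2 iff not q3))  //  not q4, (q5 iff (q2 iff not q3)).
      branch 1.1 (add q4, not (q5 iff (q2 iff not q3))):
        × closes — contains both q4 and not q4.
      branch 1.2 (add not q4, (q5 iff (q2 iff not q3))):
        (q5 iff (q2 iff not q3)): β-rule — branch into q5, (q2 iff not q3)  //  not q5, not (q2 iff not q3).
          branch 1.2.1 (add q5, (q2 iff not q3)):
            (q2 iff not q3): β-rule — branch into q2, not q3  //  not q2, not not q3.
              branch 1.2.1.1 (add q2, not q3):
                ○ open, literals {q2=1, q3=0, q4=0, q5=1}.
              branch 1.2.1.2 (add not q2, not not q3):
                ○ open, literals {q2=0, q3=1, q4=0, q5=1}.
          branch 1.2.2 (add not q5, not (q2 iff not q3)):
            not (q2 iff not q3): β-rule — branch into q2, not not q3  //  not q2, not q3.
              branch 1.2.2.1 (add q2, not not q3):
                ○ open, literals {q2=1, q3=1, q4=0, q5=0}.
              branch 1.2.2.2 (add not q2, not q3):
                ○ open, literals {q2=0, q3=0, q4=0, q5=0}.
  branch 2 (add q5):
    ○ open, literals {q4=0, q5=1}.
1 branch closed, 5 open.
An open branch gives a countermodel: q2=1, q3=0, q4=0, q5=1 (unmentioned atoms arbitrary); under it the original formula is false.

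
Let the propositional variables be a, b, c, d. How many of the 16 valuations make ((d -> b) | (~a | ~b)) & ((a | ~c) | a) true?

12

Initial set: {(((d -> b) | (~a | ~b)) & ((a | ~c) | a))}.
(((d -> b) | (~a | ~b)) & ((a | ~c) | a)): α-rule — add ((d -> b) | (~a | ~b)), ((a | ~c) | a).
((d -> b) | (~a | ~b)): β-rule — branch into (d -> b)  //  (~a | ~b).
  branch 1 (add (d -> b)):
    ((a | ~c) | a): β-rule — branch into (a | ~c)  //  a.
      branch 1.1 (add (a | ~c)):
        (d -> b): β-rule — branch into ~d  //  b.
          branch 1.1.1 (add ~d):
            (a | ~c): β-rule — branch into a  //  ~c.
              branch 1.1.1.1 (add a):
                ○ open, literals {a=true, d=false}.
              branch 1.1.1.2 (add ~c):
                ○ open, literals {c=false, d=false}.
          branch 1.1.2 (add b):
            (a | ~c): β-rule — branch into a  //  ~c.
              branch 1.1.2.1 (add a):
                ○ open, literals {a=true, b=true}.
              branch 1.1.2.2 (add ~c):
                ○ open, literals {b=true, c=false}.
      branch 1.2 (add a):
        (d -> b): β-rule — branch into ~d  //  b.
          branch 1.2.1 (add ~d):
            ○ open, literals {a=true, d=false}.
          branch 1.2.2 (add b):
            ○ open, literals {a=true, b=true}.
  branch 2 (add (~a | ~b)):
    ((a | ~c) | a): β-rule — branch into (a | ~c)  //  a.
      branch 2.1 (add (a | ~c)):
        (~a | ~b): β-rule — branch into ~a  //  ~b.
          branch 2.1.1 (add ~a):
            (a | ~c): β-rule — branch into a  //  ~c.
              branch 2.1.1.1 (add a):
                × closes — contains both a and ~a.
              branch 2.1.1.2 (add ~c):
                ○ open, literals {a=false, c=false}.
          branch 2.1.2 (add ~b):
            (a | ~c): β-rule — branch into a  //  ~c.
              branch 2.1.2.1 (add a):
                ○ open, literals {a=true, b=false}.
              branch 2.1.2.2 (add ~c):
                ○ open, literals {b=false, c=false}.
      branch 2.2 (add a):
        (~a | ~b): β-rule — branch into ~a  //  ~b.
          branch 2.2.1 (add ~a):
            × closes — contains both a and ~a.
          branch 2.2.2 (add ~b):
            ○ open, literals {a=true, b=false}.
2 branches closed, 10 open.
Each open branch fixes some atoms; the unmentioned ones are free. Counting distinct full assignments: branch {a=true, d=false} (b, c) contributes 4 new; branch {c=false, d=false} (a, b) contributes 2 new; branch {a=true, b=true} (c, d) contributes 2 new; branch {b=true, c=false} (a, d) contributes 1 new; branch {a=true, d=false} (b, c) contributes 0 new; branch {a=true, b=true} (c, d) contributes 0 new; branch {a=false, c=false} (b, d) contributes 1 new; branch {a=true, b=false} (c, d) contributes 2 new; branch {b=false, c=false} (a, d) contributes 0 new; branch {a=true, b=false} (c, d) contributes 0 new. Total: 12.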